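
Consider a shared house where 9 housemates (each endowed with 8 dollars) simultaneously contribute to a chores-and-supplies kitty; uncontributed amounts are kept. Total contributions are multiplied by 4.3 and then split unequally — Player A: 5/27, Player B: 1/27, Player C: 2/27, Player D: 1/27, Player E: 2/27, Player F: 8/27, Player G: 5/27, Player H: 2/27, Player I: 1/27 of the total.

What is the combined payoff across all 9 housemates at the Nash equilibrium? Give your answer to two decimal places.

98.40 dollars

Each unit j contributes comes back to j as 4.3 × (j's share), so j prefers to contribute only if that share exceeds 1/4.3 = 0.2326; otherwise keeping the unit dominates.
The only share above 0.2326 is Player F's 8/27, contributing 8; the remaining 8 contribute 0. Total contributed: 8.
The chores-and-supplies kitty pays out 4.3 × 8 = 34.40 in total (split across the unequal shares, but the aggregate is all that matters for the group sum).
The 8 free-riders keep 8 each, adding 64. Group total = 64 + 34.40 = 98.40.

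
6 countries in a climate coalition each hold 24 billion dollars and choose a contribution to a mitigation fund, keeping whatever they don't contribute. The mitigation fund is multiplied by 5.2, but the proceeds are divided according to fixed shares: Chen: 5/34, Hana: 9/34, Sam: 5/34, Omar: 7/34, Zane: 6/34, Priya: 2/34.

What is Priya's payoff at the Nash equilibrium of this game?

38.68 billion dollars

Each unit j contributes comes back to j as 5.2 × (j's share), so j prefers to contribute only if that share exceeds 1/5.2 = 0.1923; otherwise keeping the unit dominates.
The shares above 0.1923 belong to Hana and Omar, contributing 24 each; the remaining 4 contribute 0. Total contributed: 48.
Priya keeps 24 and receives 5.2 × 48 × 2/34 = 14.68 from the mitigation fund, for a payoff of 38.68.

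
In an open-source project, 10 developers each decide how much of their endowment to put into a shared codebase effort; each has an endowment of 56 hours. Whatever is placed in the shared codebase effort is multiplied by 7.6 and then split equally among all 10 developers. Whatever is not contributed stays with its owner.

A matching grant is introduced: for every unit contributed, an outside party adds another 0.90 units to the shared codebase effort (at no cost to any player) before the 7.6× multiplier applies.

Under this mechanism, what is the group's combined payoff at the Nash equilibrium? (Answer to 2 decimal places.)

8086.40 hours

The effective private return per unit is now 7.6 × 1.90 / 10 = 1.4440 > 1, so every player's dominant strategy flips to full contribution.
At the Nash equilibrium everyone contributes 56. Group total payoff = 7.6 × 1.90 × 560 = 8086.40.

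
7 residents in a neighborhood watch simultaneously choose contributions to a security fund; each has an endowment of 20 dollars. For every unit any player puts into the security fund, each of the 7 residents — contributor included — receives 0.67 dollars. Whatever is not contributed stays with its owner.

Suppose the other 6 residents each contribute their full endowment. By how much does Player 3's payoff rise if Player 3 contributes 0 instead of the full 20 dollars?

Switching from a contribution of 20 to 0 lets Player 3 keep an extra 20 dollars, but lowers the security fund by 20, which costs Player 3 their own share of that drop: 0.67 × 20 = 13.40.
Net gain = 20 − 13.40 = 6.60. The private return per contributed unit (0.67) is below 1, so free-riding is indeed the best response regardless of what the others do.

6.60 dollars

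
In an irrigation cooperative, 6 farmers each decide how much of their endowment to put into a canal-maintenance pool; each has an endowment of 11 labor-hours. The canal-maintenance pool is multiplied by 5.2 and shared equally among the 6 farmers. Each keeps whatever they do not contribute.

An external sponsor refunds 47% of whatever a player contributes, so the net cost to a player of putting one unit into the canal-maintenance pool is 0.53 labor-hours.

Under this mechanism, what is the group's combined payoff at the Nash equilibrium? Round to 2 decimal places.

The effective private return per unit is now (5.2/6) / 0.53 = 1.6352 > 1, so every player's dominant strategy flips to full contribution.
At the Nash equilibrium everyone contributes 11. Group total payoff = 6 × (11 × 0.47 + 5.2 × 11) = 374.22.

374.22 labor-hours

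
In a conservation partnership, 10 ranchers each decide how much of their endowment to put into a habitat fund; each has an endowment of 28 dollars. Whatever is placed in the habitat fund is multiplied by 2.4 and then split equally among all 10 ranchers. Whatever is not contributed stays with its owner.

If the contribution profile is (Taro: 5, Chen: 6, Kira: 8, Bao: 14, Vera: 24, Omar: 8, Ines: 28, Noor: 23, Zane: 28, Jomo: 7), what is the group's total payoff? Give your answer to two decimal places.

Total contributed: 5 + 6 + 8 + 14 + 24 + 8 + 28 + 23 + 28 + 7 = 151; total kept: 10 × 28 − 151 = 129.
The habitat fund pays out 2.4 × 151 = 362.40 in aggregate.
Group total = 129 + 362.40 = 491.40.

491.40 dollars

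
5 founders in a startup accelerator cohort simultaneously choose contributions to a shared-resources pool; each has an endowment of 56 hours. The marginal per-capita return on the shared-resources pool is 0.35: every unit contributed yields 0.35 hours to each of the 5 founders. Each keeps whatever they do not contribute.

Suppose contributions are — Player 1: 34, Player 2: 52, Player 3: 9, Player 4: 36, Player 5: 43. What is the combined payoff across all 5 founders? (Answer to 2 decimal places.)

410.50 hours

Total contributed: 34 + 52 + 9 + 36 + 43 = 174; total kept: 5 × 56 − 174 = 106.
The shared-resources pool pays out 0.35 × 5 × 174 = 304.50 in aggregate.
Group total = 106 + 304.50 = 410.50.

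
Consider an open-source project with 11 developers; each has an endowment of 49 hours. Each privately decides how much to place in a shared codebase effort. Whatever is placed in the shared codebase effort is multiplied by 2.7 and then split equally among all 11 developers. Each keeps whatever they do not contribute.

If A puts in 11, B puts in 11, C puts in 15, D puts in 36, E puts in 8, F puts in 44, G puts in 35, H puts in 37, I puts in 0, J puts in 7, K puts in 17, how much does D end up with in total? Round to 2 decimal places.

Total contributed: 11 + 11 + 15 + 36 + 8 + 44 + 35 + 37 + 0 + 7 + 17 = 221.
Each receives 2.7 × 221 / 11 = 54.25 from the shared codebase effort.
D keeps 49 − 36 = 13, so D's payoff is 13 + 54.25 = 67.25.

67.25 hours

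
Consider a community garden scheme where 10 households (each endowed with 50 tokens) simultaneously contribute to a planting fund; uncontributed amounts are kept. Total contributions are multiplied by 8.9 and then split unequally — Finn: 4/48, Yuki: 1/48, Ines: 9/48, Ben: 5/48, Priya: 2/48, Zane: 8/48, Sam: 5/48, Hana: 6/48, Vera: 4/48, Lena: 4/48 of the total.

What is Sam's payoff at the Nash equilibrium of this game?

Player j's private return per contributed unit is 8.9 × (j's share). Contributing is weakly dominant for j when that share is at least 1/8.9 = 0.1124, and contributing 0 is dominant otherwise.
Ines, Zane and Hana are above the threshold, contributing 50 each; the remaining 7 contribute 0. Total contributed: 150.
Sam keeps 50 and receives 8.9 × 150 × 5/48 = 139.06 from the planting fund, for a payoff of 189.06.

189.06 tokens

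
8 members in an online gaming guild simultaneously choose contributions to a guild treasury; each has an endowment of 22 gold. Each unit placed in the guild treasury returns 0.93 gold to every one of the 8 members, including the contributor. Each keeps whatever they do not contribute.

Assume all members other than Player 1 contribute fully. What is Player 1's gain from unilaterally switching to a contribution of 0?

Switching from a contribution of 22 to 0 lets Player 1 keep an extra 22 gold, but lowers the guild treasury by 22, which costs Player 1 their own share of that drop: 0.93 × 22 = 20.46.
Net gain = 22 − 20.46 = 1.54. The private return per contributed unit (0.93) is below 1, so free-riding is indeed the best response regardless of what the others do.

1.54 gold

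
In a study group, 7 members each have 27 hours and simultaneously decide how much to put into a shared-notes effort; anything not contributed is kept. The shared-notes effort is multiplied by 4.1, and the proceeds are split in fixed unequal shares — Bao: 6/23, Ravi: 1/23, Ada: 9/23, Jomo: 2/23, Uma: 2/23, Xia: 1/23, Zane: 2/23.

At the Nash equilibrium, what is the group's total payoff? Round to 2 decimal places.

356.40 hours

Player j's private return per contributed unit is 4.1 × (j's share). Contributing is weakly dominant for j when that share is at least 1/4.1 = 0.2439, and contributing 0 is dominant otherwise.
The shares above 0.2439 belong to Bao and Ada, contributing 27 each; the remaining 5 contribute 0. Total contributed: 54.
The shared-notes effort pays out 4.1 × 54 = 221.40 in total (split across the unequal shares, but the aggregate is all that matters for the group sum).
The 5 free-riders keep 27 each, adding 135. Group total = 135 + 221.40 = 356.40.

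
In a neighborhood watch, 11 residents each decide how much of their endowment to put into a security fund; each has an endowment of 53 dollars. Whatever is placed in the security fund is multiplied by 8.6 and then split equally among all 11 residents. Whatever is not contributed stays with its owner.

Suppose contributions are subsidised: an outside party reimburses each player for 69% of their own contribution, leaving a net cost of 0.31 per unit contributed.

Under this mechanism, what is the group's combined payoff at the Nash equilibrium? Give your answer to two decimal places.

The effective private return per unit is now (8.6/11) / 0.31 = 2.5220 > 1, so every player's dominant strategy flips to full contribution.
At the Nash equilibrium everyone contributes 53. Group total payoff = 11 × (53 × 0.69 + 8.6 × 53) = 5416.07.

5416.07 dollars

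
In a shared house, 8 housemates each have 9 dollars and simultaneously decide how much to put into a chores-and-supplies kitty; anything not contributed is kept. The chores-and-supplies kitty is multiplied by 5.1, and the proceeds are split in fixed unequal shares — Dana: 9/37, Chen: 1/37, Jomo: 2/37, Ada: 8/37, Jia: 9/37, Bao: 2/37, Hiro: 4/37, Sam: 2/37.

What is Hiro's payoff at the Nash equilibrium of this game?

A player with share s gets back 5.1·s per unit contributed, so full contribution is dominant for anyone with s > 1/5.1 = 0.1961 and zero contribution is dominant for anyone below.
Dana, Ada and Jia are above the threshold, contributing 9 each; the remaining 5 contribute 0. Total contributed: 27.
Hiro keeps 9 and receives 5.1 × 27 × 4/37 = 14.89 from the chores-and-supplies kitty, for a payoff of 23.89.

23.89 dollars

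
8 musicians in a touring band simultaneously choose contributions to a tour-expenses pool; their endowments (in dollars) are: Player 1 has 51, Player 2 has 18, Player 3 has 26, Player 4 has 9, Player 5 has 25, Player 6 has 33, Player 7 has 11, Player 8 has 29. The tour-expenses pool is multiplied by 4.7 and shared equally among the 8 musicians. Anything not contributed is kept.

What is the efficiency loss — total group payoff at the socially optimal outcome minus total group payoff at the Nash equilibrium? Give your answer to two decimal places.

747.40 dollars

The private return per contributed unit is 4.7/8 = 0.5875 < 1 for every player regardless of endowment, so the Nash equilibrium is zero contribution and the group total is Σ E_j = 51 + 18 + 26 + 9 + 25 + 33 + 11 + 29 = 202.
Each contributed unit returns 4.700 to the group, so the social optimum is full contribution by everyone: group total = 4.700 × 202 = 949.40.
Efficiency loss = (4.700 − 1) × 202 = 747.40.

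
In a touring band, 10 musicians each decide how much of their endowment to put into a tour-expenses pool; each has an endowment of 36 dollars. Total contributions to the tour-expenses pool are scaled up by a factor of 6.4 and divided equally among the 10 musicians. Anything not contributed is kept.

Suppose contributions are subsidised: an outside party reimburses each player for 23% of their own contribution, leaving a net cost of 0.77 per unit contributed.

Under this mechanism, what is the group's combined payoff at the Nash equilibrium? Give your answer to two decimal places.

360.00 dollars

Even with the mechanism, each unit contributed returns only (6.4/10) / 0.77 = 0.8312 per unit of net cost, so contributing nothing is still dominant.
Everyone keeps their endowment and the group total is 10 × 36 = 360.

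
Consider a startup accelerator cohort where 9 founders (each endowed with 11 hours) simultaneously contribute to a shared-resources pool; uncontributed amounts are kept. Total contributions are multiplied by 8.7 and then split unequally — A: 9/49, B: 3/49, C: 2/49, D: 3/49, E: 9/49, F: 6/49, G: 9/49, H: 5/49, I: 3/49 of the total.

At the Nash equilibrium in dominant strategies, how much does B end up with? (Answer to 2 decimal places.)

34.44 hours

For player j, contributing a unit is worthwhile iff 8.7 × (j's share) ≥ 1, i.e. iff j's share is at least 0.1149.
A, E, F and G clear that bar, contributing 11 each; the remaining 5 contribute 0. Total contributed: 44.
B keeps 11 and receives 8.7 × 44 × 3/49 = 23.44 from the shared-resources pool, for a payoff of 34.44.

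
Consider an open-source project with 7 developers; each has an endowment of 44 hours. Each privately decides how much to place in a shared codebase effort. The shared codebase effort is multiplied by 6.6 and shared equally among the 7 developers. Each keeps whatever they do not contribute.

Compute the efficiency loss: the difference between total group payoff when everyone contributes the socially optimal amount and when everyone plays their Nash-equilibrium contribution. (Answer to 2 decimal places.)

Each contributed unit returns 6.6/7 = 0.9429 to its contributor — below 1 — so contributing 0 is dominant for every player. At the Nash equilibrium everyone keeps their 44, and the group total is 7 × 44 = 308.
Each contributed unit returns 6.600 to the group as a whole (0.9429 to each of 7 players), which exceeds 1, so the social optimum is full contribution: group total = 6.600 × 308 = 2032.80.
Efficiency loss = 2032.80 − 308 = 1724.80.

1724.80 hours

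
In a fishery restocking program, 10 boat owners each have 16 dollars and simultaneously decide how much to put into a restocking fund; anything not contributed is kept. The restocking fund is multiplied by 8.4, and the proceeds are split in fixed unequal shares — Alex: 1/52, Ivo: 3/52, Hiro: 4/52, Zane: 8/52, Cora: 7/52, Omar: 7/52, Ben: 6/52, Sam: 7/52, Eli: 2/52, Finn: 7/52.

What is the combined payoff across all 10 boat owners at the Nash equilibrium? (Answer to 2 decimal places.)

752.00 dollars

For player j, contributing a unit is worthwhile iff 8.4 × (j's share) ≥ 1, i.e. iff j's share is at least 0.1190.
Zane, Cora, Omar, Sam and Finn clear that bar, contributing 16 each; the remaining 5 contribute 0. Total contributed: 80.
The restocking fund pays out 8.4 × 80 = 672.00 in total (split across the unequal shares, but the aggregate is all that matters for the group sum).
The 5 free-riders keep 16 each, adding 80. Group total = 80 + 672.00 = 752.00.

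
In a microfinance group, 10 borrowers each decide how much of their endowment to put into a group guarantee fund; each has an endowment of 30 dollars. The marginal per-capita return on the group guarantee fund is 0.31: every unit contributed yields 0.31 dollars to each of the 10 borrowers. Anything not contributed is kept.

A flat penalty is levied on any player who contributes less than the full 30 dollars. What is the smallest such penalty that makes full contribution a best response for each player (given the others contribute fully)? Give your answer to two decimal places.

Given the others contribute fully, the best deviation is to contribute 0 (any partial contribution still incurs the fine and gives up units whose private return 0.31 is below 1).
Deviating from 30 to 0 saves 30 dollars but forfeits the deviator's share of the drop in the group guarantee fund: 0.31 × 30 = 9.30.
So the deviation gain is 30 − 9.30 = 20.70, and the fine must be at least 20.70 dollars to wipe it out.

20.70 dollars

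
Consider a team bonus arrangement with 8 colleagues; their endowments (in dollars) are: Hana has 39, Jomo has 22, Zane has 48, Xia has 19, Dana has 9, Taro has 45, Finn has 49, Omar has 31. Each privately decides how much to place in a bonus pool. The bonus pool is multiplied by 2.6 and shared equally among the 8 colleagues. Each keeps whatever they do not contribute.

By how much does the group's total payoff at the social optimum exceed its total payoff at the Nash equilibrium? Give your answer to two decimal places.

419.20 dollars

The private return per contributed unit is 2.6/8 = 0.3250 < 1 for every player regardless of endowment, so the Nash equilibrium is zero contribution and the group total is Σ E_j = 39 + 22 + 48 + 19 + 9 + 45 + 49 + 31 = 262.
Each contributed unit returns 2.600 to the group, so the social optimum is full contribution by everyone: group total = 2.600 × 262 = 681.20.
Efficiency loss = (2.600 − 1) × 262 = 419.20.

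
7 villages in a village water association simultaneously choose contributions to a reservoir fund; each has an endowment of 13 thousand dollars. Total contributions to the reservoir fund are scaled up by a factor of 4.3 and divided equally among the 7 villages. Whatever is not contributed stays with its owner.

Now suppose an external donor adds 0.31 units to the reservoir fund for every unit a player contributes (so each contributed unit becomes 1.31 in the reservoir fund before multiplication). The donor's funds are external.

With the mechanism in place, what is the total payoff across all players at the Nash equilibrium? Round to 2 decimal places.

With the mechanism, a contributed unit returns 4.3 × 1.31 / 7 = 0.8047 per unit of net cost — still below 1 — so contributing 0 remains dominant for every player.
Everyone keeps their endowment and the group total is 7 × 13 = 91.

91.00 thousand dollars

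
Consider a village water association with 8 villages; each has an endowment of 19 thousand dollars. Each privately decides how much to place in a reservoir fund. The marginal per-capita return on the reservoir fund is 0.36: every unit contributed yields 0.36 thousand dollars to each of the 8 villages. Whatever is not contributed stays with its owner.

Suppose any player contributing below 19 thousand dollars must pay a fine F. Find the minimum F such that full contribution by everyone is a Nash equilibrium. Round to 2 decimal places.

12.16 thousand dollars

Given the others contribute fully, the best deviation is to contribute 0 (any partial contribution still incurs the fine and gives up units whose private return 0.36 is below 1).
Deviating from 19 to 0 saves 19 thousand dollars but forfeits the deviator's share of the drop in the reservoir fund: 0.36 × 19 = 6.84.
So the deviation gain is 19 − 6.84 = 12.16, and the fine must be at least 12.16 thousand dollars to wipe it out.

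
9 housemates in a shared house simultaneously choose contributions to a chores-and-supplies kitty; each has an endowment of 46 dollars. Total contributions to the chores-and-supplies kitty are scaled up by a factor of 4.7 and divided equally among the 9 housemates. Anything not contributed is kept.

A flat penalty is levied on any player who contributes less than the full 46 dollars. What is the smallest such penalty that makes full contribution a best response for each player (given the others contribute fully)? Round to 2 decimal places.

Given the others contribute fully, the best deviation is to contribute 0 (any partial contribution still incurs the fine and gives up units whose private return 0.5222 is below 1).
Deviating from 46 to 0 saves 46 dollars but forfeits the deviator's share of the drop in the chores-and-supplies kitty: 4.7/9 × 46 = 24.02.
So the deviation gain is 46 − 24.02 = 21.98, and the fine must be at least 21.98 dollars to wipe it out.

21.98 dollars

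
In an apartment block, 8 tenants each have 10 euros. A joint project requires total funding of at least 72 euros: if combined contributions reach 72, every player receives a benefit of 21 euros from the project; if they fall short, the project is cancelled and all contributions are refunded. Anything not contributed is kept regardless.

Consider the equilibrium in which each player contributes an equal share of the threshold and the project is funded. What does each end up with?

22 euros

Equal share of the threshold: 72/8 = 9.
At this profile no one gains by cutting their contribution: any cut drops the total below 72, the project is cancelled, contributions are refunded, and the deviator ends with 10, which is less than 10 − 9 + 21 = 22. Contributing more than 9 just wastes the excess. So contributing exactly 9 is a best response.
Each player's payoff: 10 − 9 + 21 = 22.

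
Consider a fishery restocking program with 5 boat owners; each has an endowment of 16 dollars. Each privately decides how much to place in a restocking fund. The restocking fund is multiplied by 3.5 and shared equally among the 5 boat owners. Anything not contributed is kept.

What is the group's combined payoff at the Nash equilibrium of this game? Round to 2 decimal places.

80.00 dollars

Each contributed unit returns 3.5/5 = 0.7000 to its contributor — below 1 — so contributing 0 is dominant for every player. At the Nash equilibrium everyone keeps their 16, and the group total is 5 × 16 = 80.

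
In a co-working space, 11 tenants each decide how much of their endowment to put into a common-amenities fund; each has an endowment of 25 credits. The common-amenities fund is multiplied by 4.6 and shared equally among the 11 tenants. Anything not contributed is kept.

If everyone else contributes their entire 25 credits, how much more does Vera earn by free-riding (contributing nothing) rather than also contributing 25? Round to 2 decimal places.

14.55 credits

Switching from a contribution of 25 to 0 lets Vera keep an extra 25 credits, but lowers the common-amenities fund by 25, which costs Vera their own share of that drop: 4.6/11 × 25 = 10.45.
Net gain = 25 − 10.45 = 14.55. The private return per contributed unit (0.4182) is below 1, so free-riding is indeed the best response regardless of what the others do.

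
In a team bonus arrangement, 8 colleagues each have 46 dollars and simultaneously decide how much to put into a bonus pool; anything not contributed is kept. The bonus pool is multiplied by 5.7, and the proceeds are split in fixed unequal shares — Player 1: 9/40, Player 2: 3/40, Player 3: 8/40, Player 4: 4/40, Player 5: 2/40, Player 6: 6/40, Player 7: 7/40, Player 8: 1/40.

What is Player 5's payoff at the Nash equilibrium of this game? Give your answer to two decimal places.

72.22 dollars

Player j's private return per contributed unit is 5.7 × (j's share). Contributing is weakly dominant for j when that share is at least 1/5.7 = 0.1754, and contributing 0 is dominant otherwise.
Player 1 and Player 3 clear that bar, contributing 46 each; the remaining 6 contribute 0. Total contributed: 92.
Player 5 keeps 46 and receives 5.7 × 92 × 2/40 = 26.22 from the bonus pool, for a payoff of 72.22.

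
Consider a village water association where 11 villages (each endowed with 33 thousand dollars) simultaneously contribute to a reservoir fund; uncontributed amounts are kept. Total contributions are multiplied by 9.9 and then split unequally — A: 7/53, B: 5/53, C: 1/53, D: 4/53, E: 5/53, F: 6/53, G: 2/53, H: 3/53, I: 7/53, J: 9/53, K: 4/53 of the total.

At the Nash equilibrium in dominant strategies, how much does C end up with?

57.66 thousand dollars

Player j's private return per contributed unit is 9.9 × (j's share). Contributing is weakly dominant for j when that share is at least 1/9.9 = 0.1010, and contributing 0 is dominant otherwise.
A, F, I and J are above the threshold, contributing 33 each; the remaining 7 contribute 0. Total contributed: 132.
C keeps 33 and receives 9.9 × 132 × 1/53 = 24.66 from the reservoir fund, for a payoff of 57.66.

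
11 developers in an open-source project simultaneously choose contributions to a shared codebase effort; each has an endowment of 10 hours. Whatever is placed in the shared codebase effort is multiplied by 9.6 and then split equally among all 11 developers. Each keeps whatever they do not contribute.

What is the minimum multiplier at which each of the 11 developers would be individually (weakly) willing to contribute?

A contributed unit returns (multiplier)/11 to its contributor.
This reaches 1 exactly when the multiplier is 11.

11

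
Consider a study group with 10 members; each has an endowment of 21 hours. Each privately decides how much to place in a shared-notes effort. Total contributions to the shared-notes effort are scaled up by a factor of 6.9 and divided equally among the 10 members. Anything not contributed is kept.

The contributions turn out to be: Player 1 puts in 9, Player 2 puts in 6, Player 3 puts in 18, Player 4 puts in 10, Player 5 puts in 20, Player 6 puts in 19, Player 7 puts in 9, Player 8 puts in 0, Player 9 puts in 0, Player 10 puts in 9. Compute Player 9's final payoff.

90.00 hours

Total contributed: 9 + 6 + 18 + 10 + 20 + 19 + 9 + 0 + 0 + 9 = 100.
Each receives 6.9 × 100 / 10 = 69.00 from the shared-notes effort.
Player 9 keeps 21 − 0 = 21, so Player 9's payoff is 21 + 69.00 = 90.00.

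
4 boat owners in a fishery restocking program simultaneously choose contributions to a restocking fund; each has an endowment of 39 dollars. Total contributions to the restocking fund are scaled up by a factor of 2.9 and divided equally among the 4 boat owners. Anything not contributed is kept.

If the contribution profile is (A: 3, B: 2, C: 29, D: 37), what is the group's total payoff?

Total contributed: 3 + 2 + 29 + 37 = 71; total kept: 4 × 39 − 71 = 85.
The restocking fund pays out 2.9 × 71 = 205.90 in aggregate.
Group total = 85 + 205.90 = 290.90.

290.90 dollars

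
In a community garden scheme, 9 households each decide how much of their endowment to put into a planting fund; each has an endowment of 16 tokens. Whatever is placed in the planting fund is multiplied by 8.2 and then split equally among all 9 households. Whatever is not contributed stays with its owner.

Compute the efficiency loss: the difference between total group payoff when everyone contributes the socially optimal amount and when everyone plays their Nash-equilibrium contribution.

Each contributed unit returns 8.2/9 = 0.9111 to its contributor — below 1 — so contributing 0 is dominant for every player. At the Nash equilibrium everyone keeps their 16, and the group total is 9 × 16 = 144.
Each contributed unit returns 8.200 to the group as a whole (0.9111 to each of 9 players), which exceeds 1, so the social optimum is full contribution: group total = 8.200 × 144 = 1180.80.
Efficiency loss = 1180.80 − 144 = 1036.80.

1036.80 tokens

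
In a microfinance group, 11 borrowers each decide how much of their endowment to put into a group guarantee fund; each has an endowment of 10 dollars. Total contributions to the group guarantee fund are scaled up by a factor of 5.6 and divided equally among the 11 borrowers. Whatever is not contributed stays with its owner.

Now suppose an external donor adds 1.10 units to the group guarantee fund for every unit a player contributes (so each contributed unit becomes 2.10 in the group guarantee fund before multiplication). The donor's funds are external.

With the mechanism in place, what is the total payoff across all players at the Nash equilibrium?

With the mechanism, a contributed unit returns 5.6 × 2.10 / 11 = 1.0691 per unit of net cost to the contributor — now above 1 — so contributing fully is weakly dominant for every player.
So the Nash equilibrium is full contribution by all 11; the group earns 5.6 × 2.10 × 110 = 1293.60.

1293.60 dollars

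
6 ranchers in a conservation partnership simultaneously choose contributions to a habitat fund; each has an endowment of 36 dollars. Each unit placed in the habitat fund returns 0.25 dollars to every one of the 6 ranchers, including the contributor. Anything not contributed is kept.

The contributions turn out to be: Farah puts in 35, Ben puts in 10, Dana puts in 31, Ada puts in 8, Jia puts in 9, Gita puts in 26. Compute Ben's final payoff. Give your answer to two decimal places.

Total contributed: 35 + 10 + 31 + 8 + 9 + 26 = 119.
Each receives 0.25 × 119 = 29.75 from the habitat fund.
Ben keeps 36 − 10 = 26, so Ben's payoff is 26 + 29.75 = 55.75.

55.75 dollars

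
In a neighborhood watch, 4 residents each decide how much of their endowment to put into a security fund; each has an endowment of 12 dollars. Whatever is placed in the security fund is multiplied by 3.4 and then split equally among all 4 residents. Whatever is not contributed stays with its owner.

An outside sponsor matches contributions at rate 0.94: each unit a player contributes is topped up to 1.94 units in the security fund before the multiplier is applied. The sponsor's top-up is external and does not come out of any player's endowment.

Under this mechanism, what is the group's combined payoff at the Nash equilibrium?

316.61 dollars

Under the mechanism each unit contributed yields 3.4 × 1.94 / 4 = 1.6490 back to its contributor per unit of net cost, which exceeds 1, making full contribution the dominant choice for everyone.
At the Nash equilibrium everyone contributes 12. Group total payoff = 3.4 × 1.94 × 48 = 316.61.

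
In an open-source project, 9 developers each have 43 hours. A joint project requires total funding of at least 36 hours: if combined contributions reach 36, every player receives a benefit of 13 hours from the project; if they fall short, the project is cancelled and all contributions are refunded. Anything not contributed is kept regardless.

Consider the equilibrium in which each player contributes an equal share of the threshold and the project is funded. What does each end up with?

Equal share of the threshold: 36/9 = 4.
At this profile no one gains by cutting their contribution: any cut drops the total below 36, the project is cancelled, contributions are refunded, and the deviator ends with 43, which is less than 43 − 4 + 13 = 52. Contributing more than 4 just wastes the excess. So contributing exactly 4 is a best response.
Each player's payoff: 43 − 4 + 13 = 52.

52 hours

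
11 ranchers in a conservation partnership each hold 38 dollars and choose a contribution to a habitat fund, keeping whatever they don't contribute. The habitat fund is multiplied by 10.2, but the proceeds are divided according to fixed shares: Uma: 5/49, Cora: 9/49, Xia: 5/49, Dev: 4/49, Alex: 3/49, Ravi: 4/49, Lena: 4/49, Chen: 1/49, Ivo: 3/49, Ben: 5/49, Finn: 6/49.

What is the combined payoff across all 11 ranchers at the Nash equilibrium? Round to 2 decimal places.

2166.00 dollars

Each unit j contributes comes back to j as 10.2 × (j's share), so j prefers to contribute only if that share exceeds 1/10.2 = 0.0980; otherwise keeping the unit dominates.
The shares above 0.0980 belong to Uma, Cora, Xia, Ben and Finn, contributing 38 each; the remaining 6 contribute 0. Total contributed: 190.
The habitat fund pays out 10.2 × 190 = 1938.00 in total (split across the unequal shares, but the aggregate is all that matters for the group sum).
The 6 free-riders keep 38 each, adding 228. Group total = 228 + 1938.00 = 2166.00.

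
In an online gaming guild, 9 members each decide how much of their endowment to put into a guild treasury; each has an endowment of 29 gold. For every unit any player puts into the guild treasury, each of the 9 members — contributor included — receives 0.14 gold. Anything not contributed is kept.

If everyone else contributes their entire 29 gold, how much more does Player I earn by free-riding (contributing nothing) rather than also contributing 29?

24.94 gold

Switching from a contribution of 29 to 0 lets Player I keep an extra 29 gold, but lowers the guild treasury by 29, which costs Player I their own share of that drop: 0.14 × 29 = 4.06.
Net gain = 29 − 4.06 = 24.94. The private return per contributed unit (0.14) is below 1, so free-riding is indeed the best response regardless of what the others do.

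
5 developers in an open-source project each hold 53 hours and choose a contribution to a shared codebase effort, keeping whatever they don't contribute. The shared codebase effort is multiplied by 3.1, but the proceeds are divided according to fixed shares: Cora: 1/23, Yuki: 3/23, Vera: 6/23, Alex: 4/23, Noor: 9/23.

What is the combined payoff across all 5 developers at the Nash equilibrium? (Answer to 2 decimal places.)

376.30 hours

Player j's private return per contributed unit is 3.1 × (j's share). Contributing is weakly dominant for j when that share is at least 1/3.1 = 0.3226, and contributing 0 is dominant otherwise.
Only Noor (9/23) clears that bar, contributing 53; the remaining 4 contribute 0. Total contributed: 53.
The shared codebase effort pays out 3.1 × 53 = 164.30 in total (split across the unequal shares, but the aggregate is all that matters for the group sum).
The 4 free-riders keep 53 each, adding 212. Group total = 212 + 164.30 = 376.30.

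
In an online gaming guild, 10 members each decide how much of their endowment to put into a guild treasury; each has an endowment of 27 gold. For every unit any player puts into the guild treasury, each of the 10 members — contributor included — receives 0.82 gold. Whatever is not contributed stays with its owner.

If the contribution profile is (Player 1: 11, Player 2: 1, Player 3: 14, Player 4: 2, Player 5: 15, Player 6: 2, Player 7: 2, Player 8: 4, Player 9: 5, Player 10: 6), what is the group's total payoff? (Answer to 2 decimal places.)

716.40 gold

Total contributed: 11 + 1 + 14 + 2 + 15 + 2 + 2 + 4 + 5 + 6 = 62; total kept: 10 × 27 − 62 = 208.
The guild treasury pays out 0.82 × 10 × 62 = 508.40 in aggregate.
Group total = 208 + 508.40 = 716.40.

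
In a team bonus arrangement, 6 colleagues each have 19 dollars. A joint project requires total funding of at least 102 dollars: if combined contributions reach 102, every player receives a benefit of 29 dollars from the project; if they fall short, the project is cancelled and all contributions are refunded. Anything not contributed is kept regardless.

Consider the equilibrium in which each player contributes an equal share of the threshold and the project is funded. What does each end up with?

Equal share of the threshold: 102/6 = 17.
At this profile no one gains by cutting their contribution: any cut drops the total below 102, the project is cancelled, contributions are refunded, and the deviator ends with 19, which is less than 19 − 17 + 29 = 31. Contributing more than 17 just wastes the excess. So contributing exactly 17 is a best response.
Each player's payoff: 19 − 17 + 29 = 31.

31 dollars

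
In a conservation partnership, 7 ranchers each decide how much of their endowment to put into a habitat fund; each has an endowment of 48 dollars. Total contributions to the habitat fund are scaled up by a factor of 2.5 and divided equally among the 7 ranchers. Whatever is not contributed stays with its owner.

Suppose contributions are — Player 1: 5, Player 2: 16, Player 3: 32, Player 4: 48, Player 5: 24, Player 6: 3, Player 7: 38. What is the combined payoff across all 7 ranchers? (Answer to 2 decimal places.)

Total contributed: 5 + 16 + 32 + 48 + 24 + 3 + 38 = 166; total kept: 7 × 48 − 166 = 170.
The habitat fund pays out 2.5 × 166 = 415.00 in aggregate.
Group total = 170 + 415.00 = 585.00.

585.00 dollars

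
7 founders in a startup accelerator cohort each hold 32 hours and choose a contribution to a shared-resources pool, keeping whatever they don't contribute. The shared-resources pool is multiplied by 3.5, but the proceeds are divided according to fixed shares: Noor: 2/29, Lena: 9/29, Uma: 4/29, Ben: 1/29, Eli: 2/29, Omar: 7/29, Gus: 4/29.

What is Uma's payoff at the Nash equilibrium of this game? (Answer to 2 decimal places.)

Player j's private return per contributed unit is 3.5 × (j's share). Contributing is weakly dominant for j when that share is at least 1/3.5 = 0.2857, and contributing 0 is dominant otherwise.
Only Lena (9/29) clears that bar, contributing 32; the remaining 6 contribute 0. Total contributed: 32.
Uma keeps 32 and receives 3.5 × 32 × 4/29 = 15.45 from the shared-resources pool, for a payoff of 47.45.

47.45 hours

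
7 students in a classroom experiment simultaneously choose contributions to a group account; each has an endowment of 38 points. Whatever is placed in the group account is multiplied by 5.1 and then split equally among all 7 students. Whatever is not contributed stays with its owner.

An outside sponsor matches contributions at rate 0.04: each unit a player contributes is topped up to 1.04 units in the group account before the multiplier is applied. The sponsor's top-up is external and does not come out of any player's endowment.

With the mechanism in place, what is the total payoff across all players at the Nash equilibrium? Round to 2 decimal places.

The effective private return is 5.1 × 1.04 / 7 = 0.7577, which is still under 1, so the mechanism doesn't change anyone's dominant strategy: zero contribution.
At the Nash equilibrium no one contributes; group total payoff = 7 × 38 = 266.

266.00 points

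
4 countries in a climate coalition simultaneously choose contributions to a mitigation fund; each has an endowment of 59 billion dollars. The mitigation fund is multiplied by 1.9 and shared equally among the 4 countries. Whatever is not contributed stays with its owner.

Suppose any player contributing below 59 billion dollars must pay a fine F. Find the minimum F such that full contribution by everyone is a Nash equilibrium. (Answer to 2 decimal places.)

Given the others contribute fully, the best deviation is to contribute 0 (any partial contribution still incurs the fine and gives up units whose private return 0.4750 is below 1).
Deviating from 59 to 0 saves 59 billion dollars but forfeits the deviator's share of the drop in the mitigation fund: 1.9/4 × 59 = 28.02.
So the deviation gain is 59 − 28.02 = 30.98, and the fine must be at least 30.98 billion dollars to wipe it out.

30.98 billion dollars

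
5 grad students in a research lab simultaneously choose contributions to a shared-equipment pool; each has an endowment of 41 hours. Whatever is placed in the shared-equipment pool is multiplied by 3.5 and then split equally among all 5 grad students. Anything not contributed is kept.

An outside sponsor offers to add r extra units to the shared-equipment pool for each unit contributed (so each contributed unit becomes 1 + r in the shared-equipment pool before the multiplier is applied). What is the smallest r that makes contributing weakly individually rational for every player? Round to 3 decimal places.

0.429

With matching at rate r, one contributed unit becomes (1 + r) in the shared-equipment pool and returns 3.5 × (1 + r) / 5 to the contributor.
Setting this equal to 1: 1 + r = 5/3.5 = 1.4286.
So the minimum matching rate is r = 1.4286 − 1 = 0.429.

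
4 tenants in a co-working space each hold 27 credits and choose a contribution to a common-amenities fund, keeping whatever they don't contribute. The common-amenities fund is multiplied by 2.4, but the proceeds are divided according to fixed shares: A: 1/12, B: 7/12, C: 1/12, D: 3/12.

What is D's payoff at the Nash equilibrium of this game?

43.20 credits

Player j's private return per contributed unit is 2.4 × (j's share). Contributing is weakly dominant for j when that share is at least 1/2.4 = 0.4167, and contributing 0 is dominant otherwise.
Only B (7/12) clears that bar, contributing 27; the remaining 3 contribute 0. Total contributed: 27.
D keeps 27 and receives 2.4 × 27 × 3/12 = 16.20 from the common-amenities fund, for a payoff of 43.20.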